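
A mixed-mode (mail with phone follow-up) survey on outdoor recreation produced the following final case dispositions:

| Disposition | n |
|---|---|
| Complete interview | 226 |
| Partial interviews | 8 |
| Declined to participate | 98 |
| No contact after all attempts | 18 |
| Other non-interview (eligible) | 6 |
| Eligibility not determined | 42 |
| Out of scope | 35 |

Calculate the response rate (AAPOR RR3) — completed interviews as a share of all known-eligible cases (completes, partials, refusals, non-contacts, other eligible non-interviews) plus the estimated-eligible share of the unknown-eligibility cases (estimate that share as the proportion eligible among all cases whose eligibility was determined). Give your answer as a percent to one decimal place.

57.3%

Num = 226
Eligible (known) = 226 + 8 + 98 + 18 + 6 = 356
e = 356 / (356 + 35) = 356 / 391 = 0.9105
e × U = 0.9105 × 42 = 38.24
Base = 356 + 38.24 = 394.24
RR3 = 226 / 394.24 = 0.5733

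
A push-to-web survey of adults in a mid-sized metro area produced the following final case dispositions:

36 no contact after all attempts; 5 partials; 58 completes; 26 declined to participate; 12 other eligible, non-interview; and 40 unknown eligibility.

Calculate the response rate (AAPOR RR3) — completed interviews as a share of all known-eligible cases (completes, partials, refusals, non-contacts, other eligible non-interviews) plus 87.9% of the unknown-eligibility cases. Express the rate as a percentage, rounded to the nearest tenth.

Numerator: 58
Known eligible: 58 + 5 + 26 + 36 + 12 = 137
Estimated eligible among unknowns: 0.8790 × 40 = 35.16
Denom: 137 + 35.16 = 172.16
RR3 = 58 / 172.16 = 0.3369

33.7%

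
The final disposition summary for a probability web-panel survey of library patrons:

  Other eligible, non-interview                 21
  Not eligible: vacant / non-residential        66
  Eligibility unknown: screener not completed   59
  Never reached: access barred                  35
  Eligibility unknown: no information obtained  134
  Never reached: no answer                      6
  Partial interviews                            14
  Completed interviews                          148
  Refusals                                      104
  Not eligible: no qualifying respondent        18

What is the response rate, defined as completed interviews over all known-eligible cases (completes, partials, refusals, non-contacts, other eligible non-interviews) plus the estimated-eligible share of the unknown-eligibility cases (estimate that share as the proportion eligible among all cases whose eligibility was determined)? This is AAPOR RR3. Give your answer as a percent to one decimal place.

30.7%

No answer / not reached = 6 + 35 = 41
Unknown eligibility = 59 + 134 = 193
Ineligible = 18 + 66 = 84
Top → 148
Eligible (known) → 148 + 14 + 104 + 41 + 21 = 328
e = 328 / (328 + 84) = 328 / 412 = 0.7961
e × U → 0.7961 × 193 = 153.65
Denominator → 328 + 153.65 = 481.65
RR3 = 148 / 481.65 = 0.3073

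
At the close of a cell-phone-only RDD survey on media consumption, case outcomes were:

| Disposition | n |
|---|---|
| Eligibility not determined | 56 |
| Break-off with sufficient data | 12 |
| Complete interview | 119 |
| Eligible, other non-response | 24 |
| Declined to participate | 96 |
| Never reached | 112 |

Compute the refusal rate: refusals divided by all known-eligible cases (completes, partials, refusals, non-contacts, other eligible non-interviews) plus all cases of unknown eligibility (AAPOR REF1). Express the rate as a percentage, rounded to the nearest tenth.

22.9%

Numerator: 96
Denominator: 119 + 12 + 96 + 112 + 24 + 56 = 419
REF1 = 96 / 419 = 0.2291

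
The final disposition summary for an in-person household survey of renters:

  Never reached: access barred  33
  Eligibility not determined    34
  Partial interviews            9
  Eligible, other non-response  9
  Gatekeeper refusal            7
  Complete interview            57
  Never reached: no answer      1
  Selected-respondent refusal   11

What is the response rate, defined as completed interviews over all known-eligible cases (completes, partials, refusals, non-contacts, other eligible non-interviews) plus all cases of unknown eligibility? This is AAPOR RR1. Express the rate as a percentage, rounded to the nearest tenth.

35.4%

Refused = 7 + 11 = 18
Never reached = 1 + 33 = 34
Numerator = 57
Base = 57 + 9 + 18 + 34 + 9 + 34 = 161
RR1 = 57 / 161 = 0.3540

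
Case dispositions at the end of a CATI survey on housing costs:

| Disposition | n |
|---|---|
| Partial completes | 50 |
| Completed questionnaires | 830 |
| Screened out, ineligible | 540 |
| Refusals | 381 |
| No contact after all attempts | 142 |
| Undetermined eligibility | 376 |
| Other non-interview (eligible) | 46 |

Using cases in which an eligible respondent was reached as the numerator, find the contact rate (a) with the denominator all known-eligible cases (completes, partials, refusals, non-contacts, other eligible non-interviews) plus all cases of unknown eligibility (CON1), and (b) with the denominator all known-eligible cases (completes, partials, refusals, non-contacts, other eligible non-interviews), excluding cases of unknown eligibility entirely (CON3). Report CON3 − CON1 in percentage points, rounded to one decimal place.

18.6

Top → 830 + 50 + 381 + 46 = 1307
Denominator → 830 + 50 + 381 + 142 + 46 + 376 = 1825
CON1 = 1307 / 1825 = 0.7162
Denominator → 830 + 50 + 381 + 142 + 46 = 1449
CON3 = 1307 / 1449 = 0.9020
Difference = 90.20 − 71.62 = 18.58 percentage points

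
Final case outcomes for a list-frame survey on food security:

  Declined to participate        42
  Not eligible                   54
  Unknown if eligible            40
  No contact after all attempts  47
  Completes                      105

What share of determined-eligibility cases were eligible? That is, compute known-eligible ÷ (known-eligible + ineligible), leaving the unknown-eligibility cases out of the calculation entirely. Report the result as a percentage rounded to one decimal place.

Known eligible: 105 + 42 + 47 = 194
e = 194 / (194 + 54) = 194 / 248 = 0.7823

78.2%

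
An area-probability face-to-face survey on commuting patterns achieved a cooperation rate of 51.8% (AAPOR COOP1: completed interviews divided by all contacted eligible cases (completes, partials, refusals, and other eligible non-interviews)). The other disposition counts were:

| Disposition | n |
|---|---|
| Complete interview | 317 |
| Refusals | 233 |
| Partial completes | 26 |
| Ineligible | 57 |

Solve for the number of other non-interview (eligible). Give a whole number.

36

COOP1 = 317 / D = 0.518
D = 317 / 0.518 = 612.0
Remaining denominator categories sum to 576
other non-interview (eligible) = 612.0 − 576 ≈ 36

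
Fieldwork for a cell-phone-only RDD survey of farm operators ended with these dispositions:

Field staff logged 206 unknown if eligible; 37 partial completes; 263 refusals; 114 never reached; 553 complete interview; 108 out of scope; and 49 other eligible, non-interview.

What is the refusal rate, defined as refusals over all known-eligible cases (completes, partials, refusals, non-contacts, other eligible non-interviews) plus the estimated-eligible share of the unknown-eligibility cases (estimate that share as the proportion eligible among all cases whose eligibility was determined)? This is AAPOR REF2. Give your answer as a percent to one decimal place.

21.9%

Numerator = 263
Known eligible = 553 + 37 + 263 + 114 + 49 = 1016
e = 1016 / (1016 + 108) = 1016 / 1124 = 0.9039
Estimated eligible among unknowns = 0.9039 × 206 = 186.20
Denominator = 1016 + 186.20 = 1202.20
REF2 = 263 / 1202.20 = 0.2188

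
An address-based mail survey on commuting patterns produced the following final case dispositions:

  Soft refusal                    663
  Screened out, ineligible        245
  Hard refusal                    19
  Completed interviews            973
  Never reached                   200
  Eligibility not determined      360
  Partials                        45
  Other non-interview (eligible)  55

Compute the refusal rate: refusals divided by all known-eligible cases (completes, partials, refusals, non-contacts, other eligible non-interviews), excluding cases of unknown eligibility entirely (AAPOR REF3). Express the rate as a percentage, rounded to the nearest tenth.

Refusal or break-off = 19 + 663 = 682
Num: 682
Denominator: 973 + 45 + 682 + 200 + 55 = 1955
REF3 = 682 / 1955 = 0.3488

34.9%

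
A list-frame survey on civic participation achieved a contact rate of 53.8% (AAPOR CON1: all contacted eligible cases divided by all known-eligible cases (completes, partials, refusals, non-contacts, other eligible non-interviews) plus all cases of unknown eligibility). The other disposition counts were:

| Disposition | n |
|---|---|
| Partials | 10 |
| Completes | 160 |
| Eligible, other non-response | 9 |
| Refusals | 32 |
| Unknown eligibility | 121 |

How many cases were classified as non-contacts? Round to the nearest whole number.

60

Numerator = 160 + 10 + 32 + 9 = 211
CON1 = 211 / D = 0.538
D = 211 / 0.538 = 392.2
Rest of base = 332
non-contacts = 392.2 − 332 ≈ 60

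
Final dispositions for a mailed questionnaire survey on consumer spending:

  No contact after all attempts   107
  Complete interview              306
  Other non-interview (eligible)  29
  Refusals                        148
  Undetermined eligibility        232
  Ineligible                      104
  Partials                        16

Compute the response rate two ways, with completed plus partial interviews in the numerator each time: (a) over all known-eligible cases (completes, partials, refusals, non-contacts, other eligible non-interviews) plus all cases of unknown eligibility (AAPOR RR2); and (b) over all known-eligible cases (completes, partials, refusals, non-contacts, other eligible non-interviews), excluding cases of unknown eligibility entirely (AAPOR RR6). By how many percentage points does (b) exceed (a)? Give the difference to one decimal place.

Num: 306 + 16 = 322
Base: 306 + 16 + 148 + 107 + 29 + 232 = 838
RR2 = 322 / 838 = 0.3842
Base: 306 + 16 + 148 + 107 + 29 = 606
RR6 = 322 / 606 = 0.5314
Difference = 53.14 − 38.42 = 14.72 percentage points

14.7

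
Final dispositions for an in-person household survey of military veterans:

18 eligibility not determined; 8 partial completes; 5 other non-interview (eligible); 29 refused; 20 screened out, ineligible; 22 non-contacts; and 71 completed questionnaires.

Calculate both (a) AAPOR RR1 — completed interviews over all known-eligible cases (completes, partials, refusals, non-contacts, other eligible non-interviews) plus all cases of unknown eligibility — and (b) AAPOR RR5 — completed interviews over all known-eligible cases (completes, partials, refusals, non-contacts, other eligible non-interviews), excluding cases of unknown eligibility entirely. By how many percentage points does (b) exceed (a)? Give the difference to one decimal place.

Numerator: 71
Denom: 71 + 8 + 29 + 22 + 5 + 18 = 153
RR1 = 71 / 153 = 0.4641
Denom: 71 + 8 + 29 + 22 + 5 = 135
RR5 = 71 / 135 = 0.5259
Difference = 52.59 − 46.41 = 6.18 percentage points

6.2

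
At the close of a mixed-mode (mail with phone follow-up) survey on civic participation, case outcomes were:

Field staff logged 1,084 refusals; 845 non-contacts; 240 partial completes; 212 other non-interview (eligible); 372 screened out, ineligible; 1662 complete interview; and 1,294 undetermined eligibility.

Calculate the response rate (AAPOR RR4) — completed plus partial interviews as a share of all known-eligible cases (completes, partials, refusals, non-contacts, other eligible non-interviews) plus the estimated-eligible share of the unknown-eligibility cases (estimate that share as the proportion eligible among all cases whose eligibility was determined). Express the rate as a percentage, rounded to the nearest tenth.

Num = 1662 + 240 = 1902
Determined eligible = 1662 + 240 + 1084 + 845 + 212 = 4043
e = 4043 / (4043 + 372) = 4043 / 4415 = 0.9157
Estimated eligible among unknowns = 0.9157 × 1294 = 1184.92
Denominator = 4043 + 1184.92 = 5227.92
RR4 = 1902 / 5227.92 = 0.3638

36.4%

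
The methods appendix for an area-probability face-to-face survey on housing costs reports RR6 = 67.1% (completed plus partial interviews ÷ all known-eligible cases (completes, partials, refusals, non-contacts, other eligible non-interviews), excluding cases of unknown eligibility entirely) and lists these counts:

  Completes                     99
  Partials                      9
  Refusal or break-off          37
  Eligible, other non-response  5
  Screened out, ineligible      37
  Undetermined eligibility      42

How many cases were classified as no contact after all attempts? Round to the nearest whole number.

11

Top: 99 + 9 = 108
RR6 = 108 / D = 0.671
D = 108 / 0.671 = 161.0
Remaining denominator categories sum to 150
no contact after all attempts = 161.0 − 150 ≈ 11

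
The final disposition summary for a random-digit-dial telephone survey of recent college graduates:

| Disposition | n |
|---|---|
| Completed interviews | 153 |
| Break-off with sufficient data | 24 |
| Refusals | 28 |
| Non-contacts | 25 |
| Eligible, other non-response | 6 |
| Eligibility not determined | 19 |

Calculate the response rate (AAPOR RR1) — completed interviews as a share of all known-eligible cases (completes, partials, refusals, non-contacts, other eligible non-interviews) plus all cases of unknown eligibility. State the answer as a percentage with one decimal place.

60.0%

Num → 153
Denominator → 153 + 24 + 28 + 25 + 6 + 19 = 255
RR1 = 153 / 255 = 0.6000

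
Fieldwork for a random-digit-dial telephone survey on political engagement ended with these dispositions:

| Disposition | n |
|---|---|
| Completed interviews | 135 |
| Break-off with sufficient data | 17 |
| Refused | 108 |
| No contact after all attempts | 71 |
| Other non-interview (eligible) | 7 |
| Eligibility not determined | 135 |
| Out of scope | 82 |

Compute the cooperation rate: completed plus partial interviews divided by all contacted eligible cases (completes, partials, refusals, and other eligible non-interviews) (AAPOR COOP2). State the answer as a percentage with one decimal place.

Top: 135 + 17 = 152
Base: 135 + 17 + 108 + 7 = 267
COOP2 = 152 / 267 = 0.5693

56.9%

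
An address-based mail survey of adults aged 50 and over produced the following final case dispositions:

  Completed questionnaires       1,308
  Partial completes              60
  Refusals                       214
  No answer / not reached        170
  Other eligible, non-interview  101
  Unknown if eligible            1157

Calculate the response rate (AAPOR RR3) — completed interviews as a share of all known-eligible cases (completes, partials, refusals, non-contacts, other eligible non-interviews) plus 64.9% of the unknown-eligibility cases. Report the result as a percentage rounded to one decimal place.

Numerator → 1308
Eligible (known) → 1308 + 60 + 214 + 170 + 101 = 1853
Eligible share of unknowns → 0.6490 × 1157 = 750.89
Denominator → 1853 + 750.89 = 2603.89
RR3 = 1308 / 2603.89 = 0.5023

50.2%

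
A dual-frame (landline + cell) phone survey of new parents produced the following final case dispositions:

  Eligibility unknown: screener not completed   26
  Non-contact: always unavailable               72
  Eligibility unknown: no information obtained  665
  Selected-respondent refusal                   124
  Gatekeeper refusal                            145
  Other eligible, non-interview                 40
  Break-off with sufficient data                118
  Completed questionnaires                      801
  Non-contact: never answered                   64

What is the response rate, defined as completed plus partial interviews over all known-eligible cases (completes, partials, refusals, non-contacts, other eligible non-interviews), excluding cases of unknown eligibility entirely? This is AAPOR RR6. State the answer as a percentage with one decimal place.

67.4%

Refusals = 145 + 124 = 269
Never reached = 64 + 72 = 136
Undetermined eligibility = 26 + 665 = 691
Numerator = 801 + 118 = 919
Denom = 801 + 118 + 269 + 136 + 40 = 1364
RR6 = 919 / 1364 = 0.6738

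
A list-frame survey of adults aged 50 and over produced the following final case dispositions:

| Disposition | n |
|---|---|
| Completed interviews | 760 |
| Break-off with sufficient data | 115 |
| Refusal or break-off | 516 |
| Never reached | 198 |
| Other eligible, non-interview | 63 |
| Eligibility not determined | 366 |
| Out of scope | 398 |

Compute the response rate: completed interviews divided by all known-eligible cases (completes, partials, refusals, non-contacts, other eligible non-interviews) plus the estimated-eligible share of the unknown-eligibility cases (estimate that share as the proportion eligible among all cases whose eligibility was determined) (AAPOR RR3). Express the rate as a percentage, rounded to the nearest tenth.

39.0%

Top: 760
Determined eligible: 760 + 115 + 516 + 198 + 63 = 1652
e = 1652 / (1652 + 398) = 1652 / 2050 = 0.8059
Estimated eligible among unknowns: 0.8059 × 366 = 294.96
Base: 1652 + 294.96 = 1946.96
RR3 = 760 / 1946.96 = 0.3904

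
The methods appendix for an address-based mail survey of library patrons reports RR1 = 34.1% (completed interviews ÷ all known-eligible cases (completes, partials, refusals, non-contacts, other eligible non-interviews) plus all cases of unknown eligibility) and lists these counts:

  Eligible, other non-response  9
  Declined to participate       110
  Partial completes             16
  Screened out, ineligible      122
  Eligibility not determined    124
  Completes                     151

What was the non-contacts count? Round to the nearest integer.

RR1 = 151 / D = 0.341
D = 151 / 0.341 = 442.8
Other denominator terms total 410
non-contacts = 442.8 − 410 ≈ 33

33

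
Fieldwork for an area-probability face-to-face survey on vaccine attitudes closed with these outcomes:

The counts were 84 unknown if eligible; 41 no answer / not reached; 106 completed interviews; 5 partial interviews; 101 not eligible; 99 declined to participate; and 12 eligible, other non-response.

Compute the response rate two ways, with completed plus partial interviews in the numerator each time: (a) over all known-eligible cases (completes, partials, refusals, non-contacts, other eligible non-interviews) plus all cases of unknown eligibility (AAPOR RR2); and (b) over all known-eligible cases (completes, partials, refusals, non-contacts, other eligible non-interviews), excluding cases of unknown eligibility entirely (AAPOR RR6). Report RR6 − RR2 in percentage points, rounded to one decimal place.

10.2

Numerator: 106 + 5 = 111
Denominator: 106 + 5 + 99 + 41 + 12 + 84 = 347
RR2 = 111 / 347 = 0.3199
Denominator: 106 + 5 + 99 + 41 + 12 = 263
RR6 = 111 / 263 = 0.4221
Difference = 42.21 − 31.99 = 10.22 percentage points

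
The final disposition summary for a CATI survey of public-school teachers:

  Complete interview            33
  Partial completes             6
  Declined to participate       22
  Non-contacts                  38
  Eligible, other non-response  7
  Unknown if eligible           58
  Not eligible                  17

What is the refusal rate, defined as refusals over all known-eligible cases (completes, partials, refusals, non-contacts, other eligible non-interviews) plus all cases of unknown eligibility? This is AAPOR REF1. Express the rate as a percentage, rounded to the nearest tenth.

13.4%

Numerator: 22
Denominator: 33 + 6 + 22 + 38 + 7 + 58 = 164
REF1 = 22 / 164 = 0.1341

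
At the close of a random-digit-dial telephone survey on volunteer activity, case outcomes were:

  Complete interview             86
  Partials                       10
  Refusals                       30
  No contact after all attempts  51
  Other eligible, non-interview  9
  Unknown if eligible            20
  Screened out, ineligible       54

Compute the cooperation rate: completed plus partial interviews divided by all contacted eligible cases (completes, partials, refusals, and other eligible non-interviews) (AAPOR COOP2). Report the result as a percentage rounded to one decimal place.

71.1%

Num = 86 + 10 = 96
Denom = 86 + 10 + 30 + 9 = 135
COOP2 = 96 / 135 = 0.7111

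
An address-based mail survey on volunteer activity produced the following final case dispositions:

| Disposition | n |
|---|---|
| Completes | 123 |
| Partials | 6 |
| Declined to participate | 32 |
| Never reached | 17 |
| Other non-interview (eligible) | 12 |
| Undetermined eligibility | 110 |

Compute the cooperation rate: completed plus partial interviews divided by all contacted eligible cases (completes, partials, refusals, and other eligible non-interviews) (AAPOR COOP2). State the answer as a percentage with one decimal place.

Numerator → 123 + 6 = 129
Base → 123 + 6 + 32 + 12 = 173
COOP2 = 129 / 173 = 0.7457

74.6%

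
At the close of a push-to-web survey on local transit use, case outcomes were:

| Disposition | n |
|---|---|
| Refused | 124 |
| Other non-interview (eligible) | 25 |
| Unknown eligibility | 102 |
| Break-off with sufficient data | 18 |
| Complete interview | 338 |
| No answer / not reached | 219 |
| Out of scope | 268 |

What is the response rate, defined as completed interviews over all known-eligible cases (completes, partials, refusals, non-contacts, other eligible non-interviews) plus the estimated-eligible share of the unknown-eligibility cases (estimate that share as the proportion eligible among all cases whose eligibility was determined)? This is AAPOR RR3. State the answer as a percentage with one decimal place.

42.3%

Num → 338
Known eligible → 338 + 18 + 124 + 219 + 25 = 724
e = 724 / (724 + 268) = 724 / 992 = 0.7298
e × U → 0.7298 × 102 = 74.44
Denominator → 724 + 74.44 = 798.44
RR3 = 338 / 798.44 = 0.4233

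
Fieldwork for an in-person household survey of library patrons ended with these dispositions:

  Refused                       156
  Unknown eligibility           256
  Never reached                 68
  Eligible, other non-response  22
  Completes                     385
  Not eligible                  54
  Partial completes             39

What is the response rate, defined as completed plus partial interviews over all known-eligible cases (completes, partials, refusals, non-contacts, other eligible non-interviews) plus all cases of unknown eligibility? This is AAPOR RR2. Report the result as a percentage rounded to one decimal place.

Num: 385 + 39 = 424
Denominator: 385 + 39 + 156 + 68 + 22 + 256 = 926
RR2 = 424 / 926 = 0.4579

45.8%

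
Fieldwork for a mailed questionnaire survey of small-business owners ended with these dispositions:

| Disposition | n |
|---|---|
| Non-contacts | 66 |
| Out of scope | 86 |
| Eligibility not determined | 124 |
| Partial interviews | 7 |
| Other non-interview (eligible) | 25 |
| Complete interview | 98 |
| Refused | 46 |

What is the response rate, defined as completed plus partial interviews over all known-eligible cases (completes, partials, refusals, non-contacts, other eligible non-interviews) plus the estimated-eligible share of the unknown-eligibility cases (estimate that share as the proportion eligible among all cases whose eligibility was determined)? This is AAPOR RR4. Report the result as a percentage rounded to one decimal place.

Num: 98 + 7 = 105
Eligible (known): 98 + 7 + 46 + 66 + 25 = 242
e = 242 / (242 + 86) = 242 / 328 = 0.7378
e × U: 0.7378 × 124 = 91.49
Denom: 242 + 91.49 = 333.49
RR4 = 105 / 333.49 = 0.3149

31.5%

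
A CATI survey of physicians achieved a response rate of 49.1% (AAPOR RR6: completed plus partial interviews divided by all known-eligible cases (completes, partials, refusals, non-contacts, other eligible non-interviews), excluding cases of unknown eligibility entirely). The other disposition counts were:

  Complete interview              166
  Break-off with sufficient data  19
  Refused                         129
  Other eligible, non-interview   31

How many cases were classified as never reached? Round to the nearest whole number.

Num = 166 + 19 = 185
RR6 = 185 / D = 0.491
D = 185 / 0.491 = 376.8
Other denominator terms total 345
never reached = 376.8 − 345 ≈ 32

32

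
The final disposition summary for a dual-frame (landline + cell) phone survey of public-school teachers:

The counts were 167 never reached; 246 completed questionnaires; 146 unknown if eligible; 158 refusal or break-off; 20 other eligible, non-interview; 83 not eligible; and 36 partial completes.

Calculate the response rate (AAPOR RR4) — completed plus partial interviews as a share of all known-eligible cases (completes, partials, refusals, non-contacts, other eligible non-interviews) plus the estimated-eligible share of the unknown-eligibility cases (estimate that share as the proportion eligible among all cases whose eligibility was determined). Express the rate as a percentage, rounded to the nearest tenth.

37.3%

Num → 246 + 36 = 282
Known eligible → 246 + 36 + 158 + 167 + 20 = 627
e = 627 / (627 + 83) = 627 / 710 = 0.8831
Estimated eligible among unknowns → 0.8831 × 146 = 128.93
Denom → 627 + 128.93 = 755.93
RR4 = 282 / 755.93 = 0.3731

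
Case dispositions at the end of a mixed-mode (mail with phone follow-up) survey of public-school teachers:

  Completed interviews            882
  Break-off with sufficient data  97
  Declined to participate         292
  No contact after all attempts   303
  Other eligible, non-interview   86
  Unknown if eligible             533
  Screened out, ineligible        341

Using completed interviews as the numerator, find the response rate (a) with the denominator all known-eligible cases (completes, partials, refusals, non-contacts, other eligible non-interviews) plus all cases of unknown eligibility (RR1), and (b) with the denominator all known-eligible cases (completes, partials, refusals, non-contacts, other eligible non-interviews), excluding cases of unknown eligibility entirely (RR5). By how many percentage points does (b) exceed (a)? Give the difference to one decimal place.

Num = 882
Denominator = 882 + 97 + 292 + 303 + 86 + 533 = 2193
RR1 = 882 / 2193 = 0.4022
Denominator = 882 + 97 + 292 + 303 + 86 = 1660
RR5 = 882 / 1660 = 0.5313
Difference = 53.13 − 40.22 = 12.91 percentage points

12.9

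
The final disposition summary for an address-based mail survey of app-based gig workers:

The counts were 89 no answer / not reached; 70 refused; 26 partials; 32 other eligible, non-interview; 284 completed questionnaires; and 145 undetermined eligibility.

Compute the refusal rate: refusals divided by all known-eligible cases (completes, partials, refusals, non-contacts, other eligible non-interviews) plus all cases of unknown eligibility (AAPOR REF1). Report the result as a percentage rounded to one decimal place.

10.8%

Top: 70
Base: 284 + 26 + 70 + 89 + 32 + 145 = 646
REF1 = 70 / 646 = 0.1084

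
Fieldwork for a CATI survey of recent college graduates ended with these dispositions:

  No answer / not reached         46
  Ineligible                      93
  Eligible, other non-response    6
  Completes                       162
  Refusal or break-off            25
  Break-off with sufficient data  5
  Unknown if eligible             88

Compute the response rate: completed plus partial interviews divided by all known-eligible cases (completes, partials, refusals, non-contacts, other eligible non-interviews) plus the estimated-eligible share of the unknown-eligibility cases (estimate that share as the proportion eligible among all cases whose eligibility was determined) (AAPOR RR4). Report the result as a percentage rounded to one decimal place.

54.3%

Numerator → 162 + 5 = 167
Known eligible → 162 + 5 + 25 + 46 + 6 = 244
e = 244 / (244 + 93) = 244 / 337 = 0.7240
Estimated eligible among unknowns → 0.7240 × 88 = 63.71
Denominator → 244 + 63.71 = 307.71
RR4 = 167 / 307.71 = 0.5427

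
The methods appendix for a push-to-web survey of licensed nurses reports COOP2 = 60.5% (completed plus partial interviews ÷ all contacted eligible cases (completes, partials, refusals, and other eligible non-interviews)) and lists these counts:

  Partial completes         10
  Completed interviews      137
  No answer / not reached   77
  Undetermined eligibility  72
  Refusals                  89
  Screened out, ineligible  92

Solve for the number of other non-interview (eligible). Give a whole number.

Num → 137 + 10 = 147
COOP2 = 147 / D = 0.605
D = 147 / 0.605 = 243.0
Remaining denominator categories sum to 236
other non-interview (eligible) = 243.0 − 236 ≈ 7

7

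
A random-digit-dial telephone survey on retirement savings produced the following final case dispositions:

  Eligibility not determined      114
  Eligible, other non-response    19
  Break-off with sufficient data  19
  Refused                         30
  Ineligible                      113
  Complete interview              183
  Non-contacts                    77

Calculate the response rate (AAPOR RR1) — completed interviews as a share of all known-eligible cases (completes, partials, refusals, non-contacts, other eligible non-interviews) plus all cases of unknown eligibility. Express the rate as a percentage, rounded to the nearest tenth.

Top = 183
Denominator = 183 + 19 + 30 + 77 + 19 + 114 = 442
RR1 = 183 / 442 = 0.4140

41.4%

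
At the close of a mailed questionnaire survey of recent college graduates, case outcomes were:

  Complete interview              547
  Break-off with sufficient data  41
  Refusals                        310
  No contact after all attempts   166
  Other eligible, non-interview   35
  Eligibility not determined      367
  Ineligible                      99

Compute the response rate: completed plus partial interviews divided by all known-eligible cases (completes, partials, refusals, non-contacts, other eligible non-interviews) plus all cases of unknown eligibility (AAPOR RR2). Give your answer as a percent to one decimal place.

Num = 547 + 41 = 588
Denominator = 547 + 41 + 310 + 166 + 35 + 367 = 1466
RR2 = 588 / 1466 = 0.4011

40.1%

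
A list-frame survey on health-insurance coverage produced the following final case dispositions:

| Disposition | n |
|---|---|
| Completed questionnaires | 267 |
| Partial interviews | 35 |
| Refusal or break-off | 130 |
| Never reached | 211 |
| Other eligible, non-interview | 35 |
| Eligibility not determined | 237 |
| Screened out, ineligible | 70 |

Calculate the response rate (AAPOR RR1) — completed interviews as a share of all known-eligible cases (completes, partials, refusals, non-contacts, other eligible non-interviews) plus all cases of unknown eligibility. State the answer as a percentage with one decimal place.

29.2%

Top → 267
Denom → 267 + 35 + 130 + 211 + 35 + 237 = 915
RR1 = 267 / 915 = 0.2918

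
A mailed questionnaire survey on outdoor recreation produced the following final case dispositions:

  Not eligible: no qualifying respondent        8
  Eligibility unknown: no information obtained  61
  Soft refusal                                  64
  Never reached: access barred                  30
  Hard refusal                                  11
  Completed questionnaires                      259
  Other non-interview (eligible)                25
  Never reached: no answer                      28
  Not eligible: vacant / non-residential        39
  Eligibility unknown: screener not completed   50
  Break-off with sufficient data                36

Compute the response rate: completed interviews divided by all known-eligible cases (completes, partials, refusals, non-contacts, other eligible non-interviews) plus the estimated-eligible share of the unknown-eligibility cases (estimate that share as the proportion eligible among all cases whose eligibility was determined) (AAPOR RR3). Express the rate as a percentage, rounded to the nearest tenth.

Refusals = 11 + 64 = 75
Never reached = 28 + 30 = 58
Undetermined eligibility = 50 + 61 = 111
Ineligible = 8 + 39 = 47
Top: 259
Known eligible: 259 + 36 + 75 + 58 + 25 = 453
e = 453 / (453 + 47) = 453 / 500 = 0.9060
Eligible share of unknowns: 0.9060 × 111 = 100.57
Denom: 453 + 100.57 = 553.57
RR3 = 259 / 553.57 = 0.4679

46.8%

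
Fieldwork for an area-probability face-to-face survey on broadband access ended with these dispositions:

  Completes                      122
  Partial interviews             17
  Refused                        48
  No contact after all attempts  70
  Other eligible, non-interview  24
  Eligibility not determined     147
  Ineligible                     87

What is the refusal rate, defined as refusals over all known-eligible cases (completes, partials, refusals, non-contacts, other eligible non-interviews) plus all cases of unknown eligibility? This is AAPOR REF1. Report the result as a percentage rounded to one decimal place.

Num → 48
Denominator → 122 + 17 + 48 + 70 + 24 + 147 = 428
REF1 = 48 / 428 = 0.1121

11.2%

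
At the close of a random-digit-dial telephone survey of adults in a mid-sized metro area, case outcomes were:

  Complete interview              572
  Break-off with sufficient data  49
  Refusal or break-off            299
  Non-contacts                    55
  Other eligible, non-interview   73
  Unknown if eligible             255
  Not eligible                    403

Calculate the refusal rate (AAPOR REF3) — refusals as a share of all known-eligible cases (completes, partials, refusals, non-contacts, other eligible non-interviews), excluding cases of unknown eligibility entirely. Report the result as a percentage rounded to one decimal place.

28.5%

Numerator → 299
Denom → 572 + 49 + 299 + 55 + 73 = 1048
REF3 = 299 / 1048 = 0.2853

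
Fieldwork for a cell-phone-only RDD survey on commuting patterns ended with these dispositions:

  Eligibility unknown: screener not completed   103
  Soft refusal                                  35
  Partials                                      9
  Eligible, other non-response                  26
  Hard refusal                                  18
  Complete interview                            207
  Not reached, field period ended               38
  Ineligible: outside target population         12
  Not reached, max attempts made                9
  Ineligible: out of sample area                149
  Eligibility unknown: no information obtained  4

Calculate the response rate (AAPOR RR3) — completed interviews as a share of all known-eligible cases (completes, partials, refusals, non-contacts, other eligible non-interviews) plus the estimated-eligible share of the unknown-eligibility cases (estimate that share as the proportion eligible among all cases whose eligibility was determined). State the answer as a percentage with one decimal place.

Declined to participate = 18 + 35 = 53
Non-contacts = 38 + 9 = 47
Unknown if eligible = 103 + 4 = 107
Not eligible = 12 + 149 = 161
Numerator = 207
Determined eligible = 207 + 9 + 53 + 47 + 26 = 342
e = 342 / (342 + 161) = 342 / 503 = 0.6799
Eligible share of unknowns = 0.6799 × 107 = 72.75
Base = 342 + 72.75 = 414.75
RR3 = 207 / 414.75 = 0.4991

49.9%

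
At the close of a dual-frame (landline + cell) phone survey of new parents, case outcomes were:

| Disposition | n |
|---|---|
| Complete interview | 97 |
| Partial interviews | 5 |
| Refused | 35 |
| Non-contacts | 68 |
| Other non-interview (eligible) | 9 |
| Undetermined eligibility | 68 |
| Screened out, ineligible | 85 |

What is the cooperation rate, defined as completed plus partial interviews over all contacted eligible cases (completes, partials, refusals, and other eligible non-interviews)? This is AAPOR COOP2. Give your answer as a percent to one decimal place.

69.9%

Numerator → 97 + 5 = 102
Denom → 97 + 5 + 35 + 9 = 146
COOP2 = 102 / 146 = 0.6986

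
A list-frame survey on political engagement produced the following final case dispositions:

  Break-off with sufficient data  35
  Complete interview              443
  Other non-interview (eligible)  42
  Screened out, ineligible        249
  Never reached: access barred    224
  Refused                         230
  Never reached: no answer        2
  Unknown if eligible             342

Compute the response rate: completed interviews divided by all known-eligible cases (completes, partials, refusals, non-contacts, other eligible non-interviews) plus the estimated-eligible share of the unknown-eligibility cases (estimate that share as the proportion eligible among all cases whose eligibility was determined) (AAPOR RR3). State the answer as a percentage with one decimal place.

No contact after all attempts = 2 + 224 = 226
Num = 443
Determined eligible = 443 + 35 + 230 + 226 + 42 = 976
e = 976 / (976 + 249) = 976 / 1225 = 0.7967
e × U = 0.7967 × 342 = 272.47
Base = 976 + 272.47 = 1248.47
RR3 = 443 / 1248.47 = 0.3548

35.5%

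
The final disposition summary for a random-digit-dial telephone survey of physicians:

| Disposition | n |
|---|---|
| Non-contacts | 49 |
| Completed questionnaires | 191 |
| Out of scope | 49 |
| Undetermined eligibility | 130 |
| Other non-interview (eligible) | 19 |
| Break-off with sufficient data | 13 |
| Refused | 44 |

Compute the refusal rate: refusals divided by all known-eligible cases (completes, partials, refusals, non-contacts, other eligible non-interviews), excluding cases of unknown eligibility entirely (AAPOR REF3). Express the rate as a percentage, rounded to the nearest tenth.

13.9%

Top: 44
Base: 191 + 13 + 44 + 49 + 19 = 316
REF3 = 44 / 316 = 0.1392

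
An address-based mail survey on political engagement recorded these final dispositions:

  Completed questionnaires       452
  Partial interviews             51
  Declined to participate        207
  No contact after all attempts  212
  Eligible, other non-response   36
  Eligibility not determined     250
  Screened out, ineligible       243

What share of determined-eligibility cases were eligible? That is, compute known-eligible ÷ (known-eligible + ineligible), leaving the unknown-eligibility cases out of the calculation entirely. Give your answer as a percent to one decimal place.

79.8%

Determined eligible → 452 + 51 + 207 + 212 + 36 = 958
e = 958 / (958 + 243) = 958 / 1201 = 0.7977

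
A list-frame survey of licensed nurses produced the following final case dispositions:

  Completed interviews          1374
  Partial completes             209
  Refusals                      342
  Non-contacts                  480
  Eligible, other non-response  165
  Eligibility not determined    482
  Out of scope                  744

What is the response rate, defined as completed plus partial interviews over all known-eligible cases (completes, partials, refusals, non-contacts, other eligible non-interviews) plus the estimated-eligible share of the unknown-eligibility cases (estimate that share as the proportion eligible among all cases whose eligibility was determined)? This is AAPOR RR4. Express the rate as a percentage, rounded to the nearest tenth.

Top: 1374 + 209 = 1583
Determined eligible: 1374 + 209 + 342 + 480 + 165 = 2570
e = 2570 / (2570 + 744) = 2570 / 3314 = 0.7755
e × U: 0.7755 × 482 = 373.79
Denominator: 2570 + 373.79 = 2943.79
RR4 = 1583 / 2943.79 = 0.5377

53.8%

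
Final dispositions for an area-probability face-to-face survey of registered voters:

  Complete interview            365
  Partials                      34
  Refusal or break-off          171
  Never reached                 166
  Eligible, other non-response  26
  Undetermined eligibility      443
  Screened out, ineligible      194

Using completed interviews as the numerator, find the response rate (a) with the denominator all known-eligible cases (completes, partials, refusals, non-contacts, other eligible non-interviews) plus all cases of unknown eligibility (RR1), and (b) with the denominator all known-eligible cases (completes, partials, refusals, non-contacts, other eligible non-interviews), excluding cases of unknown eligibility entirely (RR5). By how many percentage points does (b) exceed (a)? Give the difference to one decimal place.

Numerator → 365
Base → 365 + 34 + 171 + 166 + 26 + 443 = 1205
RR1 = 365 / 1205 = 0.3029
Base → 365 + 34 + 171 + 166 + 26 = 762
RR5 = 365 / 762 = 0.4790
Difference = 47.90 − 30.29 = 17.61 percentage points

17.6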